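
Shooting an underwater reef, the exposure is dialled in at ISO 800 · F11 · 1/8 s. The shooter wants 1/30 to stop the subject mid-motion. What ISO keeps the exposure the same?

ISO 3200

Shutter speed: 1/8 → 1/15 → 1/30 — 2 stops faster (darker).
Need 2 stops brighter from the ISO: 800 → 1600 → 3200.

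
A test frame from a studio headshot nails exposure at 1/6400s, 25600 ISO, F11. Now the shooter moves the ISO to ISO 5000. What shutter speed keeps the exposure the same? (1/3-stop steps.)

ISO: 25600 → 20000 → 16000 → 12800 → 10000 → 8000 → 6400 → 5000 — 2 1/3 stops lower (darker).
Need 2 1/3 stops brighter from the shutter speed: 1/6400 → 1/5000 → 1/4000 → 1/3200 → 1/2500 → 1/2000 → 1/1600 → 1/1250.

1/1250s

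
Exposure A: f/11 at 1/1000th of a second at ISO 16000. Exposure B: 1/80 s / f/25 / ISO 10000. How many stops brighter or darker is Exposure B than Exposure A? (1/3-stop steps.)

Aperture: f/11 → f/13 → f/14 → f/16 → f/18 → f/20 → f/22 → f/25 — 2 1/3 stops narrower (darker).
Shutter speed: 1/1000 → 1/800 → 1/640 → 1/500 → 1/400 → 1/320 → 1/250 → 1/200 → 1/160 → 1/125 → 1/100 → 1/80 — 3 2/3 stops longer (brighter).
ISO: 16000 → 12800 → 10000 — 2/3 stop lower (darker).
Net: −2 1/3 +3 2/3 −2/3 = +2/3 stops.

2/3 stop brighter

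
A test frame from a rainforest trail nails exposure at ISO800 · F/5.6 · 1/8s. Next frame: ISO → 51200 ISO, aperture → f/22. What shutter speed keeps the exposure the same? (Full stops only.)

1/30s

ISO: 800 → 1600 → 3200 → 6400 → 12800 → 25600 → 51200 — 6 stops higher (brighter).
Aperture: f/5.6 → f/8 → f/11 → f/16 → f/22 — 4 stops smaller aperture (darker).
Net change so far: 2 stops brighter. Offset with the shutter speed: 1/8 → 1/15 → 1/30.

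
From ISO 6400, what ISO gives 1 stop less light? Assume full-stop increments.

ISO 3200

ISO: 6400 → 3200 — 1 stop lower (darker).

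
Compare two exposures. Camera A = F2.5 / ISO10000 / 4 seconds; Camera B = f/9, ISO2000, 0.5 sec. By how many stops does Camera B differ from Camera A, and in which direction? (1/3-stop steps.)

Aperture: f/2.5 → f/2.8 → f/3.2 → f/3.5 → f/4 → f/4.5 → f/5 → f/5.6 → f/6.3 → f/7.1 → f/8 → f/9 — 3 2/3 stops narrower (darker).
Shutter speed: 4 → 3.2 → 2.5 → 2 → 1.6 → 1.3 → 1 → 0.8 → 0.6 → 0.5 — 3 stops shorter (darker).
ISO: 10000 → 8000 → 6400 → 5000 → 4000 → 3200 → 2500 → 2000 — 2 1/3 stops lower (darker).
Net: −3 2/3 −3 −2 1/3 = −9 stops.

9 stops darker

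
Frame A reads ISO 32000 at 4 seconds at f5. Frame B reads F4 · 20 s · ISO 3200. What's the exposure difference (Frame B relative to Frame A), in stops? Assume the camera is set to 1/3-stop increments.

1/3 stop darker

Aperture: f/5 → f/4.5 → f/4 — 2/3 stop larger aperture (brighter).
Shutter speed: 4 → 5 → 6 → 8 → 10 → 13 → 15 → 20 — 2 1/3 stops longer (brighter).
ISO: 32000 → 25600 → 20000 → 16000 → 12800 → 10000 → 8000 → 6400 → 5000 → 4000 → 3200 — 3 1/3 stops dropped (darker).
Net: +2/3 +2 1/3 −3 1/3 = −1/3 stops.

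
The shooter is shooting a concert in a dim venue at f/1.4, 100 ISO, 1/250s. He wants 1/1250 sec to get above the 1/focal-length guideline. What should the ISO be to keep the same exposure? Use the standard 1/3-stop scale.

Shutter speed: 1/250 → 1/320 → 1/400 → 1/500 → 1/640 → 1/800 → 1/1000 → 1/1250 — 2 1/3 stops faster (darker).
Need 2 1/3 stops brighter from the ISO: 100 → 125 → 160 → 200 → 250 → 320 → 400 → 500.

ISO 500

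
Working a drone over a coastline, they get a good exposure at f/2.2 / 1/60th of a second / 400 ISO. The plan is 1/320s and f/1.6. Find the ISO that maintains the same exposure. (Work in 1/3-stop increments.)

ISO 1000

Shutter speed: 1/60 → 1/80 → 1/100 → 1/125 → 1/160 → 1/200 → 1/250 → 1/320 — 2 1/3 stops shorter (darker).
Aperture: f/2.2 → f/2 → f/1.8 → f/1.6 — 1 stop opened up (brighter).
Net change so far: 1 1/3 stops darker. Offset with the ISO: 400 → 500 → 640 → 800 → 1000.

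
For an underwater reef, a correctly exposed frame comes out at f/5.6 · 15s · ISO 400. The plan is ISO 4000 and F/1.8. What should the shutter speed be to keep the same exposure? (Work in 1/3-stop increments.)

1/6s

ISO: 400 → 500 → 640 → 800 → 1000 → 1250 → 1600 → 2000 → 2500 → 3200 → 4000 — 3 1/3 stops raised (brighter).
Aperture: f/5.6 → f/5 → f/4.5 → f/4 → f/3.5 → f/3.2 → f/2.8 → f/2.5 → f/2.2 → f/2 → f/1.8 — 3 1/3 stops opened up (brighter).
Net change so far: 6 2/3 stops brighter. Offset with the shutter speed: 15 → 13 → 10 → 8 → 6 → 5 → 4 → 3.2 → 2.5 → 2 → 1.6 → 1.3 → 1 → 0.8 → 0.6 → 0.5 → 0.4 → 0.3 → 1/4 → 1/5 → 1/6.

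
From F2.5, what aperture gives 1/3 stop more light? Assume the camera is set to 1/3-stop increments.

f/2.2

Aperture: f/2.5 → f/2.2 — 1/3 stop larger aperture (brighter).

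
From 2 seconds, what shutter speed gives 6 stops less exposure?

1/30s

Shutter speed: 2 → 1 → 1/2 → 1/4 → 1/8 → 1/15 → 1/30 — 6 stops shorter (darker).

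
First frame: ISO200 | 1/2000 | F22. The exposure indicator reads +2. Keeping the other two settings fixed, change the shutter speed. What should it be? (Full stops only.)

1/8000s

Overexposed by 2 stops → need 2 stops darker.
Shutter speed: 1/2000 → 1/4000 → 1/8000.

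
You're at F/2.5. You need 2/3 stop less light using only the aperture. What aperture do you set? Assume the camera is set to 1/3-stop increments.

f/3.2

Aperture: f/2.5 → f/2.8 → f/3.2 — 2/3 stop smaller aperture (darker).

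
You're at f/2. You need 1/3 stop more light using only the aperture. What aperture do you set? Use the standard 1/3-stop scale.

f/1.8

Aperture: f/2 → f/1.8 — 1/3 stop wider (brighter).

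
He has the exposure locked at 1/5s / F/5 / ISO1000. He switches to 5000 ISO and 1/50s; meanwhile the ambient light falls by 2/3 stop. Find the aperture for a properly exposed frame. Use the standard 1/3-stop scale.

Scene light: 2/3 stop darker.
ISO: 1000 → 1250 → 1600 → 2000 → 2500 → 3200 → 4000 → 5000 — 2 1/3 stops higher (brighter).
Shutter speed: 1/5 → 1/6 → 1/8 → 1/10 → 1/13 → 1/15 → 1/20 → 1/25 → 1/30 → 1/40 → 1/50 — 3 1/3 stops shorter (darker).
Net so far: 1 2/3 stops darker. Aperture: f/5 → f/4.5 → f/4 → f/3.5 → f/3.2 → f/2.8.

f/2.8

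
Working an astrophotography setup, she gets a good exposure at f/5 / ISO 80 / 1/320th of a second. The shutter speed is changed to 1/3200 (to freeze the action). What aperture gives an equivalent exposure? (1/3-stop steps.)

f/1.6

Shutter speed: 1/320 → 1/400 → 1/500 → 1/640 → 1/800 → 1/1000 → 1/1250 → 1/1600 → 1/2000 → 1/2500 → 1/3200 — 3 1/3 stops shorter (darker).
Need 3 1/3 stops brighter from the aperture: f/5 → f/4.5 → f/4 → f/3.5 → f/3.2 → f/2.8 → f/2.5 → f/2.2 → f/2 → f/1.8 → f/1.6.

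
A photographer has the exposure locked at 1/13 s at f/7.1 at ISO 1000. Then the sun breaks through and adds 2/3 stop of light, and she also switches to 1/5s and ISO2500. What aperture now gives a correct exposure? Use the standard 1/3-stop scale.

f/22

Scene light: 2/3 stop brighter.
Shutter speed: 1/13 → 1/10 → 1/8 → 1/6 → 1/5 — 1 1/3 stops longer (brighter).
ISO: 1000 → 1250 → 1600 → 2000 → 2500 — 1 1/3 stops raised (brighter).
Net so far: 3 1/3 stops brighter. Aperture: f/7.1 → f/8 → f/9 → f/10 → f/11 → f/13 → f/14 → f/16 → f/18 → f/20 → f/22.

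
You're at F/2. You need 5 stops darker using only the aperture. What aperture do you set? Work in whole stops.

Aperture: f/2 → f/2.8 → f/4 → f/5.6 → f/8 → f/11 — 5 stops narrower (darker).

f/11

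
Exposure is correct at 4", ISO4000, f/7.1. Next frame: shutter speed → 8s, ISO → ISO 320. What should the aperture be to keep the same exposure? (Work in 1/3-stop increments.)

Shutter speed: 4 → 5 → 6 → 8 — 1 stop longer (brighter).
ISO: 4000 → 3200 → 2500 → 2000 → 1600 → 1250 → 1000 → 800 → 640 → 500 → 400 → 320 — 3 2/3 stops dropped (darker).
Net change so far: 2 2/3 stops darker. Offset with the aperture: f/7.1 → f/6.3 → f/5.6 → f/5 → f/4.5 → f/4 → f/3.5 → f/3.2 → f/2.8.

f/2.8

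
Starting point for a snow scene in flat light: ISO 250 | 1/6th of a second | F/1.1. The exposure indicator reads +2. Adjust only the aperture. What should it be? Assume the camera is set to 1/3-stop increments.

Overexposed by 2 stops → need 2 stops darker.
Aperture: f/1.1 → f/1.2 → f/1.4 → f/1.6 → f/1.8 → f/2 → f/2.2.

f/2.2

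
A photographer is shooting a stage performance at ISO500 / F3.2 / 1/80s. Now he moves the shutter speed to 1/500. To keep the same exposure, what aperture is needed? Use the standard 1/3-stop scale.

f/1.2

Shutter speed: 1/80 → 1/100 → 1/125 → 1/160 → 1/200 → 1/250 → 1/320 → 1/400 → 1/500 — 2 2/3 stops faster (darker).
Need 2 2/3 stops brighter from the aperture: f/3.2 → f/2.8 → f/2.5 → f/2.2 → f/2 → f/1.8 → f/1.6 → f/1.4 → f/1.2.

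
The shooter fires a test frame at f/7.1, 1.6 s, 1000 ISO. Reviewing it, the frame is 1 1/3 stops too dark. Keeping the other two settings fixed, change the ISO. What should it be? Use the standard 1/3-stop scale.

ISO 2500

Underexposed by 1 1/3 stops → need 1 1/3 stops brighter.
ISO: 1000 → 1250 → 1600 → 2000 → 2500.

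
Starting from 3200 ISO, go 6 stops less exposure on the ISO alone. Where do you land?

ISO 50

ISO: 3200 → 1600 → 800 → 400 → 200 → 100 → 50 — 6 stops dropped (darker).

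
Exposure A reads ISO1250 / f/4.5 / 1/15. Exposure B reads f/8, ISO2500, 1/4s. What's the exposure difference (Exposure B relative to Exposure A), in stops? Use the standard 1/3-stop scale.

1 1/3 stops brighter

Aperture: f/4.5 → f/5 → f/5.6 → f/6.3 → f/7.1 → f/8 — 1 2/3 stops stopped down (darker).
Shutter speed: 1/15 → 1/13 → 1/10 → 1/8 → 1/6 → 1/5 → 1/4 — 2 stops slower (brighter).
ISO: 1250 → 1600 → 2000 → 2500 — 1 stop raised (brighter).
Net: −1 2/3 +2 +1 = +1 1/3 stops.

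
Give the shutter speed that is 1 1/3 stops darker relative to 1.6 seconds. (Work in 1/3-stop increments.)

0.6 s

Shutter speed: 1.6 → 1.3 → 1 → 0.8 → 0.6 — 1 1/3 stops faster (darker).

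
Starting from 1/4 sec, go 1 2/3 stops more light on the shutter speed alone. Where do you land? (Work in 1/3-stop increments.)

0.8 s

Shutter speed: 1/4 → 0.3 → 0.4 → 0.5 → 0.6 → 0.8 — 1 2/3 stops slower (brighter).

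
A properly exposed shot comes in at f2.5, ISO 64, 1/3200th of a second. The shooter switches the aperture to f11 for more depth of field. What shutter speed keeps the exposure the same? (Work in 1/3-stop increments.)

Aperture: f/2.5 → f/2.8 → f/3.2 → f/3.5 → f/4 → f/4.5 → f/5 → f/5.6 → f/6.3 → f/7.1 → f/8 → f/9 → f/10 → f/11 — 4 1/3 stops narrower (darker).
Need 4 1/3 stops brighter from the shutter speed: 1/3200 → 1/2500 → 1/2000 → 1/1600 → 1/1250 → 1/1000 → 1/800 → 1/640 → 1/500 → 1/400 → 1/320 → 1/250 → 1/200 → 1/160.

1/160s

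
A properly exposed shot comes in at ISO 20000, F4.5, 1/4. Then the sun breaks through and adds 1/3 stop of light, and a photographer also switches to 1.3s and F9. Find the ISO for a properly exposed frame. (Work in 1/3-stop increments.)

ISO 12800

Scene light: 1/3 stop brighter.
Shutter speed: 1/4 → 0.3 → 0.4 → 0.5 → 0.6 → 0.8 → 1 → 1.3 — 2 1/3 stops slower (brighter).
Aperture: f/4.5 → f/5 → f/5.6 → f/6.3 → f/7.1 → f/8 → f/9 — 2 stops narrower (darker).
Net so far: 2/3 stop brighter. ISO: 20000 → 16000 → 12800.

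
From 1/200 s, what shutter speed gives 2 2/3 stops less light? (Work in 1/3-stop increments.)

1/1250s

Shutter speed: 1/200 → 1/250 → 1/320 → 1/400 → 1/500 → 1/640 → 1/800 → 1/1000 → 1/1250 — 2 2/3 stops faster (darker).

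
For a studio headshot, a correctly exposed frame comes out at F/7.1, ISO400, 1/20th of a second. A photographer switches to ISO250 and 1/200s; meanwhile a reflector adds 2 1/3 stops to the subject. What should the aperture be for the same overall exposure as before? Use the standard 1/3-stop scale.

f/4

Scene light: 2 1/3 stops brighter.
ISO: 400 → 320 → 250 — 2/3 stop dropped (darker).
Shutter speed: 1/20 → 1/25 → 1/30 → 1/40 → 1/50 → 1/60 → 1/80 → 1/100 → 1/125 → 1/160 → 1/200 — 3 1/3 stops faster (darker).
Net so far: 1 2/3 stops darker. Aperture: f/7.1 → f/6.3 → f/5.6 → f/5 → f/4.5 → f/4.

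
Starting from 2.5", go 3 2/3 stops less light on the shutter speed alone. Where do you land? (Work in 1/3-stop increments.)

Shutter speed: 2.5 → 2 → 1.6 → 1.3 → 1 → 0.8 → 0.6 → 0.5 → 0.4 → 0.3 → 1/4 → 1/5 — 3 2/3 stops faster (darker).

1/5s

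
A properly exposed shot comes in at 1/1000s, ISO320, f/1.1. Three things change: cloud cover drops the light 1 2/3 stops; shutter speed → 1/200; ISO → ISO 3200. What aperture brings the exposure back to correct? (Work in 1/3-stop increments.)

Scene light: 1 2/3 stops darker.
Shutter speed: 1/1000 → 1/800 → 1/640 → 1/500 → 1/400 → 1/320 → 1/250 → 1/200 — 2 1/3 stops slower (brighter).
ISO: 320 → 400 → 500 → 640 → 800 → 1000 → 1250 → 1600 → 2000 → 2500 → 3200 — 3 1/3 stops higher (brighter).
Net so far: 4 stops brighter. Aperture: f/1.1 → f/1.2 → f/1.4 → f/1.6 → f/1.8 → f/2 → f/2.2 → f/2.5 → f/2.8 → f/3.2 → f/3.5 → f/4 → f/4.5.

f/4.5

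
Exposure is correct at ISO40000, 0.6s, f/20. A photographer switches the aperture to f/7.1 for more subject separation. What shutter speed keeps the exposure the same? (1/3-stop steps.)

Aperture: f/20 → f/18 → f/16 → f/14 → f/13 → f/11 → f/10 → f/9 → f/8 → f/7.1 — 3 stops opened up (brighter).
Need 3 stops darker from the shutter speed: 0.6 → 0.5 → 0.4 → 0.3 → 1/4 → 1/5 → 1/6 → 1/8 → 1/10 → 1/13.

1/13s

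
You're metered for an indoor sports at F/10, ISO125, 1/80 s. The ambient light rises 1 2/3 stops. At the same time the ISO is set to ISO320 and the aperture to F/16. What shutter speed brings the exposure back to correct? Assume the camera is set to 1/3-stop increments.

1/250s

Scene light: 1 2/3 stops brighter.
ISO: 125 → 160 → 200 → 250 → 320 — 1 1/3 stops raised (brighter).
Aperture: f/10 → f/11 → f/13 → f/14 → f/16 — 1 1/3 stops smaller aperture (darker).
Net so far: 1 2/3 stops brighter. Shutter speed: 1/80 → 1/100 → 1/125 → 1/160 → 1/200 → 1/250.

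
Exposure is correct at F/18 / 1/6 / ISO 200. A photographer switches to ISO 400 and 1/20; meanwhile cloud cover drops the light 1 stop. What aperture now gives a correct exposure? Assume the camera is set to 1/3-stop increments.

f/10

Scene light: 1 stop darker.
ISO: 200 → 250 → 320 → 400 — 1 stop raised (brighter).
Shutter speed: 1/6 → 1/8 → 1/10 → 1/13 → 1/15 → 1/20 — 1 2/3 stops faster (darker).
Net so far: 1 2/3 stops darker. Aperture: f/18 → f/16 → f/14 → f/13 → f/11 → f/10.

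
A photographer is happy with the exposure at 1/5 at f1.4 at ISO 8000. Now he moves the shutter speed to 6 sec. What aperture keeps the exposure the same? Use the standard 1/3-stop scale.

f/8

Shutter speed: 1/5 → 1/4 → 0.3 → 0.4 → 0.5 → 0.6 → 0.8 → 1 → 1.3 → 1.6 → 2 → 2.5 → 3.2 → 4 → 5 → 6 — 5 stops longer (brighter).
Need 5 stops darker from the aperture: f/1.4 → f/1.6 → f/1.8 → f/2 → f/2.2 → f/2.5 → f/2.8 → f/3.2 → f/3.5 → f/4 → f/4.5 → f/5 → f/5.6 → f/6.3 → f/7.1 → f/8.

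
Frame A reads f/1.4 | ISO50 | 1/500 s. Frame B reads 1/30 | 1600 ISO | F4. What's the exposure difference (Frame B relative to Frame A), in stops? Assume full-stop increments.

6 stops brighter

Aperture: f/1.4 → f/2 → f/2.8 → f/4 — 3 stops smaller aperture (darker).
Shutter speed: 1/500 → 1/250 → 1/125 → 1/60 → 1/30 — 4 stops longer (brighter).
ISO: 50 → 100 → 200 → 400 → 800 → 1600 — 5 stops higher (brighter).
Net: −3 +4 +5 = +6 stops.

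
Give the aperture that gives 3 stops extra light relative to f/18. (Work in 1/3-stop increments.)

Aperture: f/18 → f/16 → f/14 → f/13 → f/11 → f/10 → f/9 → f/8 → f/7.1 → f/6.3 — 3 stops larger aperture (brighter).

f/6.3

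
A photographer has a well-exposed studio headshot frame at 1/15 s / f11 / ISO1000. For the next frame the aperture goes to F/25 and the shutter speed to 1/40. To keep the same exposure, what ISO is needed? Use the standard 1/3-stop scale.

Aperture: f/11 → f/13 → f/14 → f/16 → f/18 → f/20 → f/22 → f/25 — 2 1/3 stops smaller aperture (darker).
Shutter speed: 1/15 → 1/20 → 1/25 → 1/30 → 1/40 — 1 1/3 stops faster (darker).
Net change so far: 3 2/3 stops darker. Offset with the ISO: 1000 → 1250 → 1600 → 2000 → 2500 → 3200 → 4000 → 5000 → 6400 → 8000 → 10000 → 12800.

ISO 12800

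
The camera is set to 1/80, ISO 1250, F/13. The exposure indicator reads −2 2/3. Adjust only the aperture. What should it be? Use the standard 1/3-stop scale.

f/5

Underexposed by 2 2/3 stops → need 2 2/3 stops brighter.
Aperture: f/13 → f/11 → f/10 → f/9 → f/8 → f/7.1 → f/6.3 → f/5.6 → f/5.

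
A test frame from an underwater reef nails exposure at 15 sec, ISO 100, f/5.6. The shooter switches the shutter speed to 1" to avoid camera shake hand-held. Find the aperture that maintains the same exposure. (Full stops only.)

f/1.4

Shutter speed: 15 → 8 → 4 → 2 → 1 — 4 stops faster (darker).
Need 4 stops brighter from the aperture: f/5.6 → f/4 → f/2.8 → f/2 → f/1.4.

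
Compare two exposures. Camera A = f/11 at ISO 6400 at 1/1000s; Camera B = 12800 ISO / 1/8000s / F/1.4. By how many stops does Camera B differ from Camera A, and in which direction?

4 stops brighter

Aperture: f/11 → f/8 → f/5.6 → f/4 → f/2.8 → f/2 → f/1.4 — 6 stops wider (brighter).
Shutter speed: 1/1000 → 1/2000 → 1/4000 → 1/8000 — 3 stops shorter (darker).
ISO: 6400 → 12800 — 1 stop higher (brighter).
Net: +6 −3 +1 = +4 stops.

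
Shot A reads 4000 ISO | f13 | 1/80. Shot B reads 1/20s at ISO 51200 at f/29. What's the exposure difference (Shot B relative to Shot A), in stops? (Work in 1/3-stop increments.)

3 1/3 stops brighter

Aperture: f/13 → f/14 → f/16 → f/18 → f/20 → f/22 → f/25 → f/29 — 2 1/3 stops narrower (darker).
Shutter speed: 1/80 → 1/60 → 1/50 → 1/40 → 1/30 → 1/25 → 1/20 — 2 stops slower (brighter).
ISO: 4000 → 5000 → 6400 → 8000 → 10000 → 12800 → 16000 → 20000 → 25600 → 32000 → 40000 → 51200 — 3 2/3 stops higher (brighter).
Net: −2 1/3 +2 +3 2/3 = +3 1/3 stops.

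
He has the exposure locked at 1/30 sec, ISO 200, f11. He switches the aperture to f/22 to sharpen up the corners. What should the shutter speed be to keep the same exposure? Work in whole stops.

1/8s

Aperture: f/11 → f/16 → f/22 — 2 stops narrower (darker).
Need 2 stops brighter from the shutter speed: 1/30 → 1/15 → 1/8.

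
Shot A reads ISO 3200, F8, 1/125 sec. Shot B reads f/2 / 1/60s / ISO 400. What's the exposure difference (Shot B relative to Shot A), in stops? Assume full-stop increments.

2 stops brighter

Aperture: f/8 → f/5.6 → f/4 → f/2.8 → f/2 — 4 stops wider (brighter).
Shutter speed: 1/125 → 1/60 — 1 stop longer (brighter).
ISO: 3200 → 1600 → 800 → 400 — 3 stops lower (darker).
Net: +4 +1 −3 = +2 stops.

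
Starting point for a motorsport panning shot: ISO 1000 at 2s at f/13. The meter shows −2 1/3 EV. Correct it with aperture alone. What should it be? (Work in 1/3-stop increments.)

Underexposed by 2 1/3 stops → need 2 1/3 stops brighter.
Aperture: f/13 → f/11 → f/10 → f/9 → f/8 → f/7.1 → f/6.3 → f/5.6.

f/5.6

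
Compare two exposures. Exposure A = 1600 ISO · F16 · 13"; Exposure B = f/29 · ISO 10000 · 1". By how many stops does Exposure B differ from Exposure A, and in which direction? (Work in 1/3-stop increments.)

2 2/3 stops darker

Aperture: f/16 → f/18 → f/20 → f/22 → f/25 → f/29 — 1 2/3 stops smaller aperture (darker).
Shutter speed: 13 → 10 → 8 → 6 → 5 → 4 → 3.2 → 2.5 → 2 → 1.6 → 1.3 → 1 — 3 2/3 stops faster (darker).
ISO: 1600 → 2000 → 2500 → 3200 → 4000 → 5000 → 6400 → 8000 → 10000 — 2 2/3 stops raised (brighter).
Net: −1 2/3 −3 2/3 +2 2/3 = −2 2/3 stops.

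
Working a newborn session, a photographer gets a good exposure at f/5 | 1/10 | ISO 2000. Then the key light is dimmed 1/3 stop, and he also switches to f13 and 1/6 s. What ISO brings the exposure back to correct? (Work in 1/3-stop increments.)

ISO 10000

Scene light: 1/3 stop darker.
Aperture: f/5 → f/5.6 → f/6.3 → f/7.1 → f/8 → f/9 → f/10 → f/11 → f/13 — 2 2/3 stops narrower (darker).
Shutter speed: 1/10 → 1/8 → 1/6 — 2/3 stop longer (brighter).
Net so far: 2 1/3 stops darker. ISO: 2000 → 2500 → 3200 → 4000 → 5000 → 6400 → 8000 → 10000.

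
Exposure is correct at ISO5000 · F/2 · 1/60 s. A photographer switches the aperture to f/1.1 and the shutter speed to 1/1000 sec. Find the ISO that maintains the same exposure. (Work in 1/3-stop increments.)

ISO 25600

Aperture: f/2 → f/1.8 → f/1.6 → f/1.4 → f/1.2 → f/1.1 — 1 2/3 stops larger aperture (brighter).
Shutter speed: 1/60 → 1/80 → 1/100 → 1/125 → 1/160 → 1/200 → 1/250 → 1/320 → 1/400 → 1/500 → 1/640 → 1/800 → 1/1000 — 4 stops faster (darker).
Net change so far: 2 1/3 stops darker. Offset with the ISO: 5000 → 6400 → 8000 → 10000 → 12800 → 16000 → 20000 → 25600.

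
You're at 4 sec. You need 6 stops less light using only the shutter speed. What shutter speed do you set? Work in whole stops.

1/15s

Shutter speed: 4 → 2 → 1 → 1/2 → 1/4 → 1/8 → 1/15 — 6 stops shorter (darker).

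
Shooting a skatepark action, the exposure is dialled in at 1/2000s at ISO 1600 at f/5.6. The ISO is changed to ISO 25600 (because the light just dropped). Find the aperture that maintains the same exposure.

ISO: 1600 → 3200 → 6400 → 12800 → 25600 — 4 stops raised (brighter).
Need 4 stops darker from the aperture: f/5.6 → f/8 → f/11 → f/16 → f/22.

f/22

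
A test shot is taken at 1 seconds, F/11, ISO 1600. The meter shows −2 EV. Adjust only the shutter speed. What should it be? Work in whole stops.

Underexposed by 2 stops → need 2 stops brighter.
Shutter speed: 1 → 2 → 4.

4 s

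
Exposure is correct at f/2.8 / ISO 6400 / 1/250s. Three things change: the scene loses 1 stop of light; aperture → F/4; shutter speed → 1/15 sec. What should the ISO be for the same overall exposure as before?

ISO 1600

Scene light: 1 stop darker.
Aperture: f/2.8 → f/4 — 1 stop smaller aperture (darker).
Shutter speed: 1/250 → 1/125 → 1/60 → 1/30 → 1/15 — 4 stops longer (brighter).
Net so far: 2 stops brighter. ISO: 6400 → 3200 → 1600.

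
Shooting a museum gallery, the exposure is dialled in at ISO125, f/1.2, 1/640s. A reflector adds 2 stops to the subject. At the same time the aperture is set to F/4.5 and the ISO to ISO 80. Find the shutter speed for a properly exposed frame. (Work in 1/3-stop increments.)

1/125s

Scene light: 2 stops brighter.
Aperture: f/1.2 → f/1.4 → f/1.6 → f/1.8 → f/2 → f/2.2 → f/2.5 → f/2.8 → f/3.2 → f/3.5 → f/4 → f/4.5 — 3 2/3 stops narrower (darker).
ISO: 125 → 100 → 80 — 2/3 stop lower (darker).
Net so far: 2 1/3 stops darker. Shutter speed: 1/640 → 1/500 → 1/400 → 1/320 → 1/250 → 1/200 → 1/160 → 1/125.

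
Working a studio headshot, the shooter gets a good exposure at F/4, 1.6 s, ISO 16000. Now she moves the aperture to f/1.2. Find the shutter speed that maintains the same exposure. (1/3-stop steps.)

1/6s

Aperture: f/4 → f/3.5 → f/3.2 → f/2.8 → f/2.5 → f/2.2 → f/2 → f/1.8 → f/1.6 → f/1.4 → f/1.2 — 3 1/3 stops wider (brighter).
Need 3 1/3 stops darker from the shutter speed: 1.6 → 1.3 → 1 → 0.8 → 0.6 → 0.5 → 0.4 → 0.3 → 1/4 → 1/5 → 1/6.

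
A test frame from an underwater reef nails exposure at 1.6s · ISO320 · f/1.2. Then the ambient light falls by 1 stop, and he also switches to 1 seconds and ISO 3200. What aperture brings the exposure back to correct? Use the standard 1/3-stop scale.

Scene light: 1 stop darker.
Shutter speed: 1.6 → 1.3 → 1 — 2/3 stop shorter (darker).
ISO: 320 → 400 → 500 → 640 → 800 → 1000 → 1250 → 1600 → 2000 → 2500 → 3200 — 3 1/3 stops raised (brighter).
Net so far: 1 2/3 stops brighter. Aperture: f/1.2 → f/1.4 → f/1.6 → f/1.8 → f/2 → f/2.2.

f/2.2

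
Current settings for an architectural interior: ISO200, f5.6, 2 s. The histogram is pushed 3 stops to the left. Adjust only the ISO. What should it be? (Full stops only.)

Underexposed by 3 stops → need 3 stops brighter.
ISO: 200 → 400 → 800 → 1600.

ISO 1600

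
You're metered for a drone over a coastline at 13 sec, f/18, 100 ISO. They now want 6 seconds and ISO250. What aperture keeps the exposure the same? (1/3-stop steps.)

f/20

Shutter speed: 13 → 10 → 8 → 6 — 1 stop faster (darker).
ISO: 100 → 125 → 160 → 200 → 250 — 1 1/3 stops raised (brighter).
Net change so far: 1/3 stop brighter. Offset with the aperture: f/18 → f/20.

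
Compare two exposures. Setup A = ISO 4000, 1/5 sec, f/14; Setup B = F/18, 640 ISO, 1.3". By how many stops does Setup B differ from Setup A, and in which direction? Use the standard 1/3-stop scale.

Aperture: f/14 → f/16 → f/18 — 2/3 stop smaller aperture (darker).
Shutter speed: 1/5 → 1/4 → 0.3 → 0.4 → 0.5 → 0.6 → 0.8 → 1 → 1.3 — 2 2/3 stops longer (brighter).
ISO: 4000 → 3200 → 2500 → 2000 → 1600 → 1250 → 1000 → 800 → 640 — 2 2/3 stops lower (darker).
Net: −2/3 +2 2/3 −2 2/3 = −2/3 stops.

2/3 stop darker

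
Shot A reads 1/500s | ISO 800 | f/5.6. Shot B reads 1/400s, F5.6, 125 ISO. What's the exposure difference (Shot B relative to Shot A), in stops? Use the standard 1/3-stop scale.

2 1/3 stops darker

Aperture: unchanged.
Shutter speed: 1/500 → 1/400 — 1/3 stop longer (brighter).
ISO: 800 → 640 → 500 → 400 → 320 → 250 → 200 → 160 → 125 — 2 2/3 stops dropped (darker).
Net: +1/3 −2 2/3 = −2 1/3 stops.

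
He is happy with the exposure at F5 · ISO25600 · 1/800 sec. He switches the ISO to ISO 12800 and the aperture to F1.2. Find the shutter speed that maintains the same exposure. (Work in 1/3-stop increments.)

ISO: 25600 → 20000 → 16000 → 12800 — 1 stop lower (darker).
Aperture: f/5 → f/4.5 → f/4 → f/3.5 → f/3.2 → f/2.8 → f/2.5 → f/2.2 → f/2 → f/1.8 → f/1.6 → f/1.4 → f/1.2 — 4 stops larger aperture (brighter).
Net change so far: 3 stops brighter. Offset with the shutter speed: 1/800 → 1/1000 → 1/1250 → 1/1600 → 1/2000 → 1/2500 → 1/3200 → 1/4000 → 1/5000 → 1/6400.

1/6400s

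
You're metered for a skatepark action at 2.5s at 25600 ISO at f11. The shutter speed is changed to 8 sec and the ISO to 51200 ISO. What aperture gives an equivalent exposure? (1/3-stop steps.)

f/29

Shutter speed: 2.5 → 3.2 → 4 → 5 → 6 → 8 — 1 2/3 stops slower (brighter).
ISO: 25600 → 32000 → 40000 → 51200 — 1 stop higher (brighter).
Net change so far: 2 2/3 stops brighter. Offset with the aperture: f/11 → f/13 → f/14 → f/16 → f/18 → f/20 → f/22 → f/25 → f/29.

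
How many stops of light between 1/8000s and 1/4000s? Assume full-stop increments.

1 stop

1/8000 → 1/4000 — count the steps: 1 stop.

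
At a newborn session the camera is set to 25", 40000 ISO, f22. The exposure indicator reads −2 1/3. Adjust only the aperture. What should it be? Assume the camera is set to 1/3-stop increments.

Underexposed by 2 1/3 stops → need 2 1/3 stops brighter.
Aperture: f/22 → f/20 → f/18 → f/16 → f/14 → f/13 → f/11 → f/10.

f/10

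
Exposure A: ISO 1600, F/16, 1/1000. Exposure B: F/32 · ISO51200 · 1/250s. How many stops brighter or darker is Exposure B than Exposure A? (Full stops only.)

5 stops brighter

Aperture: f/16 → f/22 → f/32 — 2 stops stopped down (darker).
Shutter speed: 1/1000 → 1/500 → 1/250 — 2 stops slower (brighter).
ISO: 1600 → 3200 → 6400 → 12800 → 25600 → 51200 — 5 stops raised (brighter).
Net: −2 +2 +5 = +5 stops.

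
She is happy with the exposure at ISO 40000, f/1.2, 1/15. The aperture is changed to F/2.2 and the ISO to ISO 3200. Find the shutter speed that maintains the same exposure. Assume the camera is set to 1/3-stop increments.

2.5 s

Aperture: f/1.2 → f/1.4 → f/1.6 → f/1.8 → f/2 → f/2.2 — 1 2/3 stops stopped down (darker).
ISO: 40000 → 32000 → 25600 → 20000 → 16000 → 12800 → 10000 → 8000 → 6400 → 5000 → 4000 → 3200 — 3 2/3 stops dropped (darker).
Net change so far: 5 1/3 stops darker. Offset with the shutter speed: 1/15 → 1/13 → 1/10 → 1/8 → 1/6 → 1/5 → 1/4 → 0.3 → 0.4 → 0.5 → 0.6 → 0.8 → 1 → 1.3 → 1.6 → 2 → 2.5.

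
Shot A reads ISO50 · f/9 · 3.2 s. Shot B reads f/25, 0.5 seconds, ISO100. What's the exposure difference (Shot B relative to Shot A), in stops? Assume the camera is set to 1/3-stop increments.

4 2/3 stops darker

Aperture: f/9 → f/10 → f/11 → f/13 → f/14 → f/16 → f/18 → f/20 → f/22 → f/25 — 3 stops smaller aperture (darker).
Shutter speed: 3.2 → 2.5 → 2 → 1.6 → 1.3 → 1 → 0.8 → 0.6 → 0.5 — 2 2/3 stops shorter (darker).
ISO: 50 → 64 → 80 → 100 — 1 stop higher (brighter).
Net: −3 −2 2/3 +1 = −4 2/3 stops.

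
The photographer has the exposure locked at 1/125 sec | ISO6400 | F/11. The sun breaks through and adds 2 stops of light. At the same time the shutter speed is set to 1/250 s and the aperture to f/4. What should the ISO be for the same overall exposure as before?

ISO 400

Scene light: 2 stops brighter.
Shutter speed: 1/125 → 1/250 — 1 stop shorter (darker).
Aperture: f/11 → f/8 → f/5.6 → f/4 — 3 stops wider (brighter).
Net so far: 4 stops brighter. ISO: 6400 → 3200 → 1600 → 800 → 400.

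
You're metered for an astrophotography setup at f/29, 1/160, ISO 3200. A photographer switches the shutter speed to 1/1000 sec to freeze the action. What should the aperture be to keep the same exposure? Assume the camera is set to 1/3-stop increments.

Shutter speed: 1/160 → 1/200 → 1/250 → 1/320 → 1/400 → 1/500 → 1/640 → 1/800 → 1/1000 — 2 2/3 stops shorter (darker).
Need 2 2/3 stops brighter from the aperture: f/29 → f/25 → f/22 → f/20 → f/18 → f/16 → f/14 → f/13 → f/11.

f/11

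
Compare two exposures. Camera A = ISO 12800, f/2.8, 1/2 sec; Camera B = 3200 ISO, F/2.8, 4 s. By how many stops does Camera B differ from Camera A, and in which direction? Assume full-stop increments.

1 stop brighter

Aperture: unchanged.
Shutter speed: 1/2 → 1 → 2 → 4 — 3 stops slower (brighter).
ISO: 12800 → 6400 → 3200 — 2 stops dropped (darker).
Net: +3 −2 = +1 stop.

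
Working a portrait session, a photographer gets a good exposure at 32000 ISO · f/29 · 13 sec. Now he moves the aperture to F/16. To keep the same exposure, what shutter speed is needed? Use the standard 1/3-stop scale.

4 s

Aperture: f/29 → f/25 → f/22 → f/20 → f/18 → f/16 — 1 2/3 stops larger aperture (brighter).
Need 1 2/3 stops darker from the shutter speed: 13 → 10 → 8 → 6 → 5 → 4.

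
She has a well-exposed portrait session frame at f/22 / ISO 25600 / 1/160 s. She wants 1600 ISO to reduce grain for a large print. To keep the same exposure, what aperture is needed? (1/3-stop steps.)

ISO: 25600 → 20000 → 16000 → 12800 → 10000 → 8000 → 6400 → 5000 → 4000 → 3200 → 2500 → 2000 → 1600 — 4 stops lower (darker).
Need 4 stops brighter from the aperture: f/22 → f/20 → f/18 → f/16 → f/14 → f/13 → f/11 → f/10 → f/9 → f/8 → f/7.1 → f/6.3 → f/5.6.

f/5.6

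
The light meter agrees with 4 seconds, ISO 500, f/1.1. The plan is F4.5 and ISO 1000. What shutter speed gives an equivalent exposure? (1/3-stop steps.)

Aperture: f/1.1 → f/1.2 → f/1.4 → f/1.6 → f/1.8 → f/2 → f/2.2 → f/2.5 → f/2.8 → f/3.2 → f/3.5 → f/4 → f/4.5 — 4 stops narrower (darker).
ISO: 500 → 640 → 800 → 1000 — 1 stop raised (brighter).
Net change so far: 3 stops darker. Offset with the shutter speed: 4 → 5 → 6 → 8 → 10 → 13 → 15 → 20 → 25 → 30.

30 s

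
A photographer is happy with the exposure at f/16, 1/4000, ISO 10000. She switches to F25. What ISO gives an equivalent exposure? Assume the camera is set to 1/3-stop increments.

ISO 25600

Aperture: f/16 → f/18 → f/20 → f/22 → f/25 — 1 1/3 stops stopped down (darker).
Need 1 1/3 stops brighter from the ISO: 10000 → 12800 → 16000 → 20000 → 25600.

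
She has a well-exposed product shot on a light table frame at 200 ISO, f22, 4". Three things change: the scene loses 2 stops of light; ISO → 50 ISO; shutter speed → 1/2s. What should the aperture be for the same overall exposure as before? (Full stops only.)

f/2

Scene light: 2 stops darker.
ISO: 200 → 100 → 50 — 2 stops lower (darker).
Shutter speed: 4 → 2 → 1 → 1/2 — 3 stops faster (darker).
Net so far: 7 stops darker. Aperture: f/22 → f/16 → f/11 → f/8 → f/5.6 → f/4 → f/2.8 → f/2.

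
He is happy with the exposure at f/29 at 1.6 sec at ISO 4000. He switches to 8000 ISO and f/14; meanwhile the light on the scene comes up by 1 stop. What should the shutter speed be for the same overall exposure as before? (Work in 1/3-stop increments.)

1/10s

Scene light: 1 stop brighter.
ISO: 4000 → 5000 → 6400 → 8000 — 1 stop higher (brighter).
Aperture: f/29 → f/25 → f/22 → f/20 → f/18 → f/16 → f/14 — 2 stops opened up (brighter).
Net so far: 4 stops brighter. Shutter speed: 1.6 → 1.3 → 1 → 0.8 → 0.6 → 0.5 → 0.4 → 0.3 → 1/4 → 1/5 → 1/6 → 1/8 → 1/10.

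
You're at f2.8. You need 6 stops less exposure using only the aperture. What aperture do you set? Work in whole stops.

Aperture: f/2.8 → f/4 → f/5.6 → f/8 → f/11 → f/16 → f/22 — 6 stops smaller aperture (darker).

f/22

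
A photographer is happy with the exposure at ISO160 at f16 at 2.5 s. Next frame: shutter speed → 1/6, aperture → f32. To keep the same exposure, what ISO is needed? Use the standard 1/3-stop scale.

Shutter speed: 2.5 → 2 → 1.6 → 1.3 → 1 → 0.8 → 0.6 → 0.5 → 0.4 → 0.3 → 1/4 → 1/5 → 1/6 — 4 stops faster (darker).
Aperture: f/16 → f/18 → f/20 → f/22 → f/25 → f/29 → f/32 — 2 stops narrower (darker).
Net change so far: 6 stops darker. Offset with the ISO: 160 → 200 → 250 → 320 → 400 → 500 → 640 → 800 → 1000 → 1250 → 1600 → 2000 → 2500 → 3200 → 4000 → 5000 → 6400 → 8000 → 10000.

ISO 10000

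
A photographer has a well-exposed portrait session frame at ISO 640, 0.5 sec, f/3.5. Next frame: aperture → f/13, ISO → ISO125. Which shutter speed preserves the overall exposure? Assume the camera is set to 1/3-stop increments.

30 s

Aperture: f/3.5 → f/4 → f/4.5 → f/5 → f/5.6 → f/6.3 → f/7.1 → f/8 → f/9 → f/10 → f/11 → f/13 — 3 2/3 stops narrower (darker).
ISO: 640 → 500 → 400 → 320 → 250 → 200 → 160 → 125 — 2 1/3 stops lower (darker).
Net change so far: 6 stops darker. Offset with the shutter speed: 0.5 → 0.6 → 0.8 → 1 → 1.3 → 1.6 → 2 → 2.5 → 3.2 → 4 → 5 → 6 → 8 → 10 → 13 → 15 → 20 → 25 → 30.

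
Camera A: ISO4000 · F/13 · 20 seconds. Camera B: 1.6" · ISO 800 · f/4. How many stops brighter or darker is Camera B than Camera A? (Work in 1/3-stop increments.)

2 2/3 stops darker

Aperture: f/13 → f/11 → f/10 → f/9 → f/8 → f/7.1 → f/6.3 → f/5.6 → f/5 → f/4.5 → f/4 — 3 1/3 stops wider (brighter).
Shutter speed: 20 → 15 → 13 → 10 → 8 → 6 → 5 → 4 → 3.2 → 2.5 → 2 → 1.6 — 3 2/3 stops shorter (darker).
ISO: 4000 → 3200 → 2500 → 2000 → 1600 → 1250 → 1000 → 800 — 2 1/3 stops lower (darker).
Net: +3 1/3 −3 2/3 −2 1/3 = −2 2/3 stops.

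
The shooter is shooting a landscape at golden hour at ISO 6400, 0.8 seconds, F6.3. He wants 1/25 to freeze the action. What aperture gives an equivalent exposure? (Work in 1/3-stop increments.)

Shutter speed: 0.8 → 0.6 → 0.5 → 0.4 → 0.3 → 1/4 → 1/5 → 1/6 → 1/8 → 1/10 → 1/13 → 1/15 → 1/20 → 1/25 — 4 1/3 stops shorter (darker).
Need 4 1/3 stops brighter from the aperture: f/6.3 → f/5.6 → f/5 → f/4.5 → f/4 → f/3.5 → f/3.2 → f/2.8 → f/2.5 → f/2.2 → f/2 → f/1.8 → f/1.6 → f/1.4.

f/1.4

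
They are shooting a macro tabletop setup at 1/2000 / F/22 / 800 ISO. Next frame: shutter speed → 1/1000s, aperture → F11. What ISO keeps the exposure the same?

ISO 100

Shutter speed: 1/2000 → 1/1000 — 1 stop slower (brighter).
Aperture: f/22 → f/16 → f/11 — 2 stops wider (brighter).
Net change so far: 3 stops brighter. Offset with the ISO: 800 → 400 → 200 → 100.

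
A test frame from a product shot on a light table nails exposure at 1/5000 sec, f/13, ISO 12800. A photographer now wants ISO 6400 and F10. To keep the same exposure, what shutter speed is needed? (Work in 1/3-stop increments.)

1/4000s

ISO: 12800 → 10000 → 8000 → 6400 — 1 stop lower (darker).
Aperture: f/13 → f/11 → f/10 — 2/3 stop opened up (brighter).
Net change so far: 1/3 stop darker. Offset with the shutter speed: 1/5000 → 1/4000.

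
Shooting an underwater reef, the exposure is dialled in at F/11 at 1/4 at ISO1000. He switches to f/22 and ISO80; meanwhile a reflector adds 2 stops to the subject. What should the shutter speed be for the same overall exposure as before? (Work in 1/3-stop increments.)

Scene light: 2 stops brighter.
Aperture: f/11 → f/13 → f/14 → f/16 → f/18 → f/20 → f/22 — 2 stops smaller aperture (darker).
ISO: 1000 → 800 → 640 → 500 → 400 → 320 → 250 → 200 → 160 → 125 → 100 → 80 — 3 2/3 stops dropped (darker).
Net so far: 3 2/3 stops darker. Shutter speed: 1/4 → 0.3 → 0.4 → 0.5 → 0.6 → 0.8 → 1 → 1.3 → 1.6 → 2 → 2.5 → 3.2.

3.2 s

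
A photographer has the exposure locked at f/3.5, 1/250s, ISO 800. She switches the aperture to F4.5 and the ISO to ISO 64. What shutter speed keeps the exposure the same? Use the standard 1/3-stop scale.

Aperture: f/3.5 → f/4 → f/4.5 — 2/3 stop smaller aperture (darker).
ISO: 800 → 640 → 500 → 400 → 320 → 250 → 200 → 160 → 125 → 100 → 80 → 64 — 3 2/3 stops lower (darker).
Net change so far: 4 1/3 stops darker. Offset with the shutter speed: 1/250 → 1/200 → 1/160 → 1/125 → 1/100 → 1/80 → 1/60 → 1/50 → 1/40 → 1/30 → 1/25 → 1/20 → 1/15 → 1/13.

1/13s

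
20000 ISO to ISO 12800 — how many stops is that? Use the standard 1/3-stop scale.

20000 → 16000 → 12800 — count the steps: 2 third-stops = 2/3 stop.

2/3 stop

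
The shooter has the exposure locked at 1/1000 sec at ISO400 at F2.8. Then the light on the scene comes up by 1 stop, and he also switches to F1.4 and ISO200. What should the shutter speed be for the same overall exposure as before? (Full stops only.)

Scene light: 1 stop brighter.
Aperture: f/2.8 → f/2 → f/1.4 — 2 stops larger aperture (brighter).
ISO: 400 → 200 — 1 stop dropped (darker).
Net so far: 2 stops brighter. Shutter speed: 1/1000 → 1/2000 → 1/4000.

1/4000s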